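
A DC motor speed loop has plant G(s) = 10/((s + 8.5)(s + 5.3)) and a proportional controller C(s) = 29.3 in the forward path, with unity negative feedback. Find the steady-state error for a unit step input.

The loop is type 0. Static position error constant K_pos = C(0)·G(0) = 29.3·0.222 = 6.504.
Steady-state error to a unit step: e_ss = 1/(1+K_pos) = 1/7.504 = 0.133.

0.133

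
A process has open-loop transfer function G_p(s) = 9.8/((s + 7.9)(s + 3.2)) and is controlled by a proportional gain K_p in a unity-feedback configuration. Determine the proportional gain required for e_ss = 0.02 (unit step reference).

For a type-0 loop with proportional control, e_ss = 1/(1 + K_p·G_p(0)).
G_p(0) = 0.3877. Require 1/(1 + K_p·0.3877) = 0.02, so 1 + 0.3877·K_p = 50.
K_p = (50 − 1)/0.3877 = 126.

K_p = 126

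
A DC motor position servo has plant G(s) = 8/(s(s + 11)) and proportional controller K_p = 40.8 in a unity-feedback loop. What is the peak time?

From 1 + K_pG(s) = 0: s² + 11s + 326.4 = 0 ⇒ ω_n = 18.07, ζ = 0.3044.
Damped frequency ω_d = ω_n√(1−ζ²) = 17.21 rad/s, so peak time T_p = π/ω_d = 0.183 s.

T_p = 0.183 s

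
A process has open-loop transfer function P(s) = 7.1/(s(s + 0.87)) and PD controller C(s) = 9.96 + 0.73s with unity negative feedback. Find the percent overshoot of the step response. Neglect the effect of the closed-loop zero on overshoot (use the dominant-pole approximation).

29.8%

Forward path: (9.96 + 0.73s)·7.1/(s(s+0.87)). The closed-loop characteristic equation is s² + (0.87 + 7.1·0.73)s + 7.1·9.96 = 0.
That is s² + 6.053s + 70.72 = 0, so ω_n = 8.409 rad/s and ζ = 6.053/(2·8.409) = 0.3599.
%OS = 100·exp(−πζ/√(1−ζ²)) = 29.8%.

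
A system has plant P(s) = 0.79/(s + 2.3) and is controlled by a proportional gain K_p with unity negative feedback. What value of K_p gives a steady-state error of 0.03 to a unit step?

K_p = 94.1

For a type-0 loop with proportional control, e_ss = 1/(1 + K_p·P(0)).
P(0) = 0.3435. Require 1/(1 + K_p·0.3435) = 0.03, so 1 + 0.3435·K_p = 33.33.
K_p = (33.33 − 1)/0.3435 = 94.1.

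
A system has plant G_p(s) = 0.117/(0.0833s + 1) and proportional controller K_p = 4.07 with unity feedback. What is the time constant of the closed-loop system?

τ = 0.0564 s

Closed loop: T(s) = K_p·G_p/(1+K_p·G_p) = 0.4762/(0.0833s + 1 + 0.4762), with pole at s = −(1 + 0.4762)/0.0833 = −17.72.
Closed-loop time constant τ = 1/17.72 = 0.0564 s.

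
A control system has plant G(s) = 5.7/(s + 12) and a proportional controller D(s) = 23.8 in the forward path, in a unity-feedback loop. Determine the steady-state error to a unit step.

0.0813

The loop is type 0. Static position error constant K_pos = D(0)·G(0) = 23.8·0.475 = 11.31.
Steady-state error to a unit step: e_ss = 1/(1+K_pos) = 1/12.31 = 0.0813.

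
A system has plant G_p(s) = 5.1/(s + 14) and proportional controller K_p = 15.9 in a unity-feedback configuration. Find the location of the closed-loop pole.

Closed-loop transfer function: T(s) = K_p·G_p(s)/(1 + K_p·G_p(s)) = 81.09/(s + 14 + 81.09) = 81.09/(s + 95.09).
The closed-loop pole is at s = −95.09.

s = -95.09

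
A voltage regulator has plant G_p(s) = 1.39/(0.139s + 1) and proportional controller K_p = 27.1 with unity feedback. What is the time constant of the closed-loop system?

Closed loop: T(s) = K_p·G_p/(1+K_p·G_p) = 37.67/(0.139s + 1 + 37.67), with pole at s = −(1 + 37.67)/0.139 = −278.2.
Closed-loop time constant τ = 1/278.2 = 0.00359 s.

τ = 0.00359 s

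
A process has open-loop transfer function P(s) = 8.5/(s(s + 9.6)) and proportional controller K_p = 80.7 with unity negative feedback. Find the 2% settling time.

From 1 + K_pP(s) = 0: s² + 9.6s + 686 = 0 ⇒ ω_n = 26.19, ζ = 0.1833.
2% settling time T_s ≈ 4/(ζω_n) = 4/4.8 = 0.833 s.

T_s ≈ 0.833 s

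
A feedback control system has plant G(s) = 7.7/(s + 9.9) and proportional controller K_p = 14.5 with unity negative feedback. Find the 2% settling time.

Closed-loop transfer function: T(s) = K_p·G(s)/(1 + K_p·G(s)) = 111.7/(s + 9.9 + 111.7) = 111.7/(s + 121.6).
Time constant τ = 1/121.6 = 0.008227 s, so the 2% settling time is about 4τ = 0.0329 s.

T_s ≈ 0.0329 s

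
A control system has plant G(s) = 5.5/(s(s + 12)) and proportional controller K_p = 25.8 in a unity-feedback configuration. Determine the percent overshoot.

The closed-loop denominator s² + 12s + 141.9 gives ω_n = √141.9 = 11.91 and ζ = 12/(2ω_n) = 0.5037.
%OS = 100·exp(−πζ/√(1−ζ²)) = 100·exp(−π·0.5037/√0.7463) = 16%.

16%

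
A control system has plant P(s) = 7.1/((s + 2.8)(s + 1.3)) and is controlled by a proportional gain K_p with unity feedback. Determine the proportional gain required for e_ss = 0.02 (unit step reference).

K_p = 25.1

The loop is type 0, so e_ss(step) = 1/(1 + K_pos) with K_pos = K_p·P(0).
P(0) = 1.951. Require 1/(1 + K_p·1.951) = 0.02, so 1 + 1.951·K_p = 50.
K_p = (50 − 1)/1.951 = 25.1.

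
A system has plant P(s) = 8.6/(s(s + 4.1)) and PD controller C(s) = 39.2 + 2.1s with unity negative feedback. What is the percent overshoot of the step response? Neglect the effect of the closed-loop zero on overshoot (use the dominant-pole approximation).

Forward path: (39.2 + 2.1s)·8.6/(s(s+4.1)). The closed-loop characteristic equation is s² + (4.1 + 8.6·2.1)s + 8.6·39.2 = 0.
That is s² + 22.16s + 337.1 = 0, so ω_n = 18.36 rad/s and ζ = 22.16/(2·18.36) = 0.6035.
%OS = 100·exp(−πζ/√(1−ζ²)) = 9.28%.

9.28%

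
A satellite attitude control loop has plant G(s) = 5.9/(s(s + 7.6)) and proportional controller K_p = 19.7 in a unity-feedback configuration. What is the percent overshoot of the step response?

30.6%

Closed-loop characteristic equation: s² + 7.6s + 116.2 = 0, so ω_n = 10.78 rad/s and ζ = 7.6/(2·10.78) = 0.3525.
%OS = 100·exp(−πζ/√(1−ζ²)) = 100·exp(−π·0.3525/√0.8758) = 30.6%.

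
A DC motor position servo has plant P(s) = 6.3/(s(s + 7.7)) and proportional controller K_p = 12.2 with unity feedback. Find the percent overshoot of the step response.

21.5%

From 1 + K_pP(s) = 0: s² + 7.7s + 76.86 = 0 ⇒ ω_n = 8.767, ζ = 0.4391.
%OS = 100·exp(−πζ/√(1−ζ²)) = 100·exp(−π·0.4391/√0.8071) = 21.5%.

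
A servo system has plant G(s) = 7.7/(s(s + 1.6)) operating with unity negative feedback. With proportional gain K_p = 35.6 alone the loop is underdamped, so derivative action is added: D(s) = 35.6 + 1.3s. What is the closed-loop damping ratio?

Forward path: (35.6 + 1.3s)·7.7/(s(s+1.6)). The closed-loop characteristic equation is s² + (1.6 + 7.7·1.3)s + 7.7·35.6 = 0.
That is s² + 11.61s + 274.1 = 0, so ω_n = 16.56 rad/s and ζ = 11.61/(2·16.56) = 0.3506.

ζ = 0.351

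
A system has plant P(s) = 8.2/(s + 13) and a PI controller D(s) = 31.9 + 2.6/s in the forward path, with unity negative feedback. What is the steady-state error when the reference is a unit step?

0

The open loop D(s)P(s) has a pole at the origin (type 1), so the static position error constant is infinite and e_ss = 1/(1+∞) = 0.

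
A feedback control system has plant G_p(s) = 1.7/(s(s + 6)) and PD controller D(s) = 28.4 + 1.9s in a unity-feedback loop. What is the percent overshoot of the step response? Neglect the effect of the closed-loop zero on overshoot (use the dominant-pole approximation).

Forward path: (28.4 + 1.9s)·1.7/(s(s+6)). The closed-loop characteristic equation is s² + (6 + 1.7·1.9)s + 1.7·28.4 = 0.
That is s² + 9.23s + 48.28 = 0, so ω_n = 6.948 rad/s and ζ = 9.23/(2·6.948) = 0.6642.
%OS = 100·exp(−πζ/√(1−ζ²)) = 6.13%.

6.13%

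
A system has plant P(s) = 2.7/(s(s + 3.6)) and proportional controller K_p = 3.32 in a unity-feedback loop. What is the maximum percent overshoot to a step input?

The closed-loop denominator s² + 3.6s + 8.964 gives ω_n = √8.964 = 2.994 and ζ = 3.6/(2ω_n) = 0.6012.
%OS = 100·exp(−πζ/√(1−ζ²)) = 100·exp(−π·0.6012/√0.6386) = 9.41%.

9.41%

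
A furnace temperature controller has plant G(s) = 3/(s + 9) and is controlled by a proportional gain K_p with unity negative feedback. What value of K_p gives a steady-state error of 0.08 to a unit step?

K_p = 34.5

Steady-state error for a unit step on this type-0 loop is 1/(1 + K_p·G(0)).
G(0) = 0.3333. Require 1/(1 + K_p·0.3333) = 0.08, so 1 + 0.3333·K_p = 12.5.
K_p = (12.5 − 1)/0.3333 = 34.5.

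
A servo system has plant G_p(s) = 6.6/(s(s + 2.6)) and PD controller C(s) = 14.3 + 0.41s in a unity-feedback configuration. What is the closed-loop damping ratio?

ζ = 0.273

Forward path: (14.3 + 0.41s)·6.6/(s(s+2.6)). The closed-loop characteristic equation is s² + (2.6 + 6.6·0.41)s + 6.6·14.3 = 0.
That is s² + 5.306s + 94.38 = 0, so ω_n = 9.715 rad/s and ζ = 5.306/(2·9.715) = 0.2731.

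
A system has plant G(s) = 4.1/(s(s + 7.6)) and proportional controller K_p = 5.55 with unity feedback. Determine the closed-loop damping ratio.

The closed-loop denominator is s(s+7.6) + 5.55·4.1 = s² + 7.6s + 22.75.
Matching s² + 2ζω_n s + ω_n²: ω_n = √22.75 = 4.77 rad/s and 2ζω_n = 7.6, so ζ = 7.6/(2·4.77) = 0.797.

ζ = 0.797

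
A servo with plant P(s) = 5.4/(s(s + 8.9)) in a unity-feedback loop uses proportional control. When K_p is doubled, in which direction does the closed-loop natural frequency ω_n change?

ω_n = √(5.4·K_p), which grows with K_p.

increase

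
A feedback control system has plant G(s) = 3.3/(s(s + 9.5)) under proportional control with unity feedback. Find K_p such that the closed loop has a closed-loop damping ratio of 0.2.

K_p = 171

Closed-loop characteristic equation: s² + 9.5s + K_p·3.3 = 0.
So ω_n = √(3.3K_p) and 2ζω_n = 9.5, giving ζ = 9.5/(2√(3.3K_p)).
Setting ζ = 0.2: √(3.3K_p) = 9.5/(2·0.2) = 23.75, so K_p = 564.1/3.3 = 171.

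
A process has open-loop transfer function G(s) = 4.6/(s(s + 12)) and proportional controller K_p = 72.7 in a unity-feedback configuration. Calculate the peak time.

T_p = 0.182 s

The closed-loop denominator s² + 12s + 334.4 gives ω_n = √334.4 = 18.29 and ζ = 12/(2ω_n) = 0.3281.
Damped frequency ω_d = ω_n√(1−ζ²) = 17.27 rad/s, so peak time T_p = π/ω_d = 0.182 s.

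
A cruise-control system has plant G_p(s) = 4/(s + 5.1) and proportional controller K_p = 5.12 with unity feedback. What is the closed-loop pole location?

s = -25.58

Closed-loop transfer function: T(s) = K_p·G_p(s)/(1 + K_p·G_p(s)) = 20.48/(s + 5.1 + 20.48) = 20.48/(s + 25.58).
The closed-loop pole is at s = −25.58.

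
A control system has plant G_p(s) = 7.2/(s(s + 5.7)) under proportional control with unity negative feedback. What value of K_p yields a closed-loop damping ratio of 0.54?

K_p = 3.87

Closed-loop characteristic equation: s² + 5.7s + K_p·7.2 = 0.
So ω_n = √(7.2K_p) and 2ζω_n = 5.7, giving ζ = 5.7/(2√(7.2K_p)).
Setting ζ = 0.54: √(7.2K_p) = 5.7/(2·0.54) = 5.278, so K_p = 27.85/7.2 = 3.87.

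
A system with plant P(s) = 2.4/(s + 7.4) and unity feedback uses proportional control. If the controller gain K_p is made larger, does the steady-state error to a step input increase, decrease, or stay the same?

The position error constant K_pos = K_p·P(0) grows with K_p, and e_ss = 1/(1+K_pos) falls.

decrease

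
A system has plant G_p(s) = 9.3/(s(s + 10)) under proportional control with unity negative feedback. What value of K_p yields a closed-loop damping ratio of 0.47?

K_p = 12.2

Closed-loop characteristic equation: s² + 10s + K_p·9.3 = 0.
So ω_n = √(9.3K_p) and 2ζω_n = 10, giving ζ = 10/(2√(9.3K_p)).
Setting ζ = 0.47: √(9.3K_p) = 10/(2·0.47) = 10.64, so K_p = 113.2/9.3 = 12.2.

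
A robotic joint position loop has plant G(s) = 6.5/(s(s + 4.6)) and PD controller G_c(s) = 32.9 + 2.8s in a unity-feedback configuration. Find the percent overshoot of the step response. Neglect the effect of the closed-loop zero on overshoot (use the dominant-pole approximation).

2%

Forward path: (32.9 + 2.8s)·6.5/(s(s+4.6)). The closed-loop characteristic equation is s² + (4.6 + 6.5·2.8)s + 6.5·32.9 = 0.
That is s² + 22.8s + 213.8 = 0, so ω_n = 14.62 rad/s and ζ = 22.8/(2·14.62) = 0.7796.
%OS = 100·exp(−πζ/√(1−ζ²)) = 2%.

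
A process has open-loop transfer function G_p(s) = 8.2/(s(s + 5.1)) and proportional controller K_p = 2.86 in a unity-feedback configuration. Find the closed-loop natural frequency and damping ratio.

The closed-loop denominator is s(s+5.1) + 2.86·8.2 = s² + 5.1s + 23.45.
So ω_n² = 23.45 ⇒ ω_n = 4.843 rad/s, and ζ = 5.1/(2ω_n) = 0.527.

ω_n = 4.84 rad/s, ζ = 0.527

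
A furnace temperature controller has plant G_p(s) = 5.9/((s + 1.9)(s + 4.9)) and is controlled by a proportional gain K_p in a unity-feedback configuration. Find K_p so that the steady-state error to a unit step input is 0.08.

For a type-0 loop with proportional control, e_ss = 1/(1 + K_p·G_p(0)).
G_p(0) = 0.6337. Require 1/(1 + K_p·0.6337) = 0.08, so 1 + 0.6337·K_p = 12.5.
K_p = (12.5 − 1)/0.6337 = 18.1.

K_p = 18.1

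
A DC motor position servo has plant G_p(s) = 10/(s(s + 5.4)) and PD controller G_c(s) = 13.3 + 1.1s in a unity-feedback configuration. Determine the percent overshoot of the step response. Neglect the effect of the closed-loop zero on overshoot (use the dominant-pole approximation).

4.17%

Forward path: (13.3 + 1.1s)·10/(s(s+5.4)). The closed-loop characteristic equation is s² + (5.4 + 10·1.1)s + 10·13.3 = 0.
That is s² + 16.4s + 133 = 0, so ω_n = 11.53 rad/s and ζ = 16.4/(2·11.53) = 0.711.
%OS = 100·exp(−πζ/√(1−ζ²)) = 4.17%.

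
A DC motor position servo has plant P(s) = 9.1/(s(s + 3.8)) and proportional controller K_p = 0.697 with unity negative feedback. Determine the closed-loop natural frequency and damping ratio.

ω_n = 2.52 rad/s, ζ = 0.754

The closed-loop denominator is s(s+3.8) + 0.697·9.1 = s² + 3.8s + 6.343.
Matching s² + 2ζω_n s + ω_n²: ω_n = √6.343 = 2.518 rad/s and 2ζω_n = 3.8, so ζ = 3.8/(2·2.518) = 0.754.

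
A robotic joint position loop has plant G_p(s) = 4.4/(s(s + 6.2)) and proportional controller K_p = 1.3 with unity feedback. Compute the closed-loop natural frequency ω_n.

1 + K_p·G_p(s) = 0 gives s² + 6.2s + 5.72 = 0.
So ω_n² = 5.72 ⇒ ω_n = 2.392 rad/s, and ζ = 6.2/(2ω_n) = 1.3.

ω_n = 2.39 rad/s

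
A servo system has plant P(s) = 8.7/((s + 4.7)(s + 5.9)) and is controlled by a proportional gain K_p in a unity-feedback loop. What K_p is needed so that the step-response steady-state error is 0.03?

K_p = 103

The loop is type 0, so e_ss(step) = 1/(1 + K_pos) with K_pos = K_p·P(0).
P(0) = 0.3137. Require 1/(1 + K_p·0.3137) = 0.03, so 1 + 0.3137·K_p = 33.33.
K_p = (33.33 − 1)/0.3137 = 103.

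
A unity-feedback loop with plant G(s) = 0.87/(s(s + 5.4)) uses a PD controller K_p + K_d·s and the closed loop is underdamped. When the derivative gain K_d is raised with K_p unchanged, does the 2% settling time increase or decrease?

decrease

Characteristic equation s² + (5.4 + 0.87K_d)s + 0.87K_p = 0: raising K_d increases ζω_n = (5.4+0.87K_d)/2 while the loop stays underdamped, so T_s ≈ 4/(ζω_n) decreases.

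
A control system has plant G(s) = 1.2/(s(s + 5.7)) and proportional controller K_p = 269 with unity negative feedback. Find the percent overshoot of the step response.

60.4%

From 1 + K_pG(s) = 0: s² + 5.7s + 322.8 = 0 ⇒ ω_n = 17.97, ζ = 0.1586.
%OS = 100·exp(−πζ/√(1−ζ²)) = 100·exp(−π·0.1586/√0.9748) = 60.4%.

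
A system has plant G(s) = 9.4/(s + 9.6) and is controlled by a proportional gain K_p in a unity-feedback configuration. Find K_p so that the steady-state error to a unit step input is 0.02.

Steady-state error for a unit step on this type-0 loop is 1/(1 + K_p·G(0)).
G(0) = 0.9792. Require 1/(1 + K_p·0.9792) = 0.02, so 1 + 0.9792·K_p = 50.
K_p = (50 − 1)/0.9792 = 50.

K_p = 50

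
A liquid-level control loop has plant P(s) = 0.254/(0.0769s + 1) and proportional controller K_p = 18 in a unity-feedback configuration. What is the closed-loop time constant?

Closed loop: T(s) = K_p·P/(1+K_p·P) = 4.572/(0.0769s + 1 + 4.572), with pole at s = −(1 + 4.572)/0.0769 = −72.46.
Closed-loop time constant τ = 1/72.46 = 0.0138 s.

τ = 0.0138 s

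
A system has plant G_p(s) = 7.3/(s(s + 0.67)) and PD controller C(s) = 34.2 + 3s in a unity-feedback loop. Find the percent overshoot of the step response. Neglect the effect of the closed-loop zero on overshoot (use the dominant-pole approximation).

Forward path: (34.2 + 3s)·7.3/(s(s+0.67)). The closed-loop characteristic equation is s² + (0.67 + 7.3·3)s + 7.3·34.2 = 0.
That is s² + 22.57s + 249.7 = 0, so ω_n = 15.8 rad/s and ζ = 22.57/(2·15.8) = 0.7142.
%OS = 100·exp(−πζ/√(1−ζ²)) = 4.05%.

4.05%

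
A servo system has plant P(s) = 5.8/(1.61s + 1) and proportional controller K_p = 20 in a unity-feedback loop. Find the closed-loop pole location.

Closed loop: T(s) = K_p·P/(1+K_p·P) = 116/(1.61s + 1 + 116), with pole at s = −(1 + 116)/1.61 = −72.67.

s = -72.67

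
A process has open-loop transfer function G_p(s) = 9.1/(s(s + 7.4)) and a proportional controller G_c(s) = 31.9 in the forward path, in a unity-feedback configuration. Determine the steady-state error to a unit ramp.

0.0255

The loop has one pole at the origin (type 1). Velocity error constant K_v = lim_{s→0} s·G_c(s)G_p(s) = 31.9·9.1/7.4 = 39.23.
Steady-state error to a unit ramp: e_ss = 1/K_v = 0.0255.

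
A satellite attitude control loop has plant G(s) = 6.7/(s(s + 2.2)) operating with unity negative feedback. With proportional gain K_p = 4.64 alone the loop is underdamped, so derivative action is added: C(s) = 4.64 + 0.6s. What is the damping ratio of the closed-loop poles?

Forward path: (4.64 + 0.6s)·6.7/(s(s+2.2)). The closed-loop characteristic equation is s² + (2.2 + 6.7·0.6)s + 6.7·4.64 = 0.
That is s² + 6.22s + 31.09 = 0, so ω_n = 5.576 rad/s and ζ = 6.22/(2·5.576) = 0.5578.

ζ = 0.558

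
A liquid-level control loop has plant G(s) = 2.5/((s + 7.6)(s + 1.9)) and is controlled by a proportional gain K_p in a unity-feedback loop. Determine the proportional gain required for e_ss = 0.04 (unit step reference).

For a type-0 loop with proportional control, e_ss = 1/(1 + K_p·G(0)).
G(0) = 0.1731. Require 1/(1 + K_p·0.1731) = 0.04, so 1 + 0.1731·K_p = 25.
K_p = (25 − 1)/0.1731 = 139.

K_p = 139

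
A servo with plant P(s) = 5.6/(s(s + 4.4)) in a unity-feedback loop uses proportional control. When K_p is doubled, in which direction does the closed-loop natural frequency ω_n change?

ω_n = √(5.6·K_p), which grows with K_p.

increase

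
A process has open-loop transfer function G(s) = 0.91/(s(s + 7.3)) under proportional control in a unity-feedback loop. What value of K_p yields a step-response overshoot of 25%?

K_p = 89.8

From %OS = 100·exp(−πζ/√(1−ζ²)) = 25%, ζ = −ln(0.25)/√(π²+ln²(0.25)) = 0.4037.
Characteristic equation s² + 7.3s + 0.91K_p = 0 gives ζ = 7.3/(2√(0.91K_p)).
Setting ζ = 0.4037: √(0.91K_p) = 7.3/(2·0.4037) = 9.041, so K_p = 81.74/0.91 = 89.8.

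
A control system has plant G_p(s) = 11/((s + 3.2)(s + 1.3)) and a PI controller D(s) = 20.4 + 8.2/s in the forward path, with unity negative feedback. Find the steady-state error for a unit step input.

0

The open loop D(s)G_p(s) has a pole at the origin (type 1), so the static position error constant is infinite and e_ss = 1/(1+∞) = 0.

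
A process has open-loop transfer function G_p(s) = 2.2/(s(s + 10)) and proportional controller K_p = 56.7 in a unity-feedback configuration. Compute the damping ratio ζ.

The closed-loop denominator is s(s+10) + 56.7·2.2 = s² + 10s + 124.7.
Matching s² + 2ζω_n s + ω_n²: ω_n = √124.7 = 11.17 rad/s and 2ζω_n = 10, so ζ = 10/(2·11.17) = 0.448.

ζ = 0.448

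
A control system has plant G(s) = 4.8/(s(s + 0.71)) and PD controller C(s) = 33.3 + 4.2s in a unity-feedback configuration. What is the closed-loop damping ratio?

ζ = 0.825

Forward path: (33.3 + 4.2s)·4.8/(s(s+0.71)). The closed-loop characteristic equation is s² + (0.71 + 4.8·4.2)s + 4.8·33.3 = 0.
That is s² + 20.87s + 159.8 = 0, so ω_n = 12.64 rad/s and ζ = 20.87/(2·12.64) = 0.8254.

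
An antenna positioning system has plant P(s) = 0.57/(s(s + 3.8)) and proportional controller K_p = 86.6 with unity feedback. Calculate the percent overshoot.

41.4%

The closed-loop denominator s² + 3.8s + 49.36 gives ω_n = √49.36 = 7.026 and ζ = 3.8/(2ω_n) = 0.2704.
%OS = 100·exp(−πζ/√(1−ζ²)) = 100·exp(−π·0.2704/√0.9269) = 41.4%.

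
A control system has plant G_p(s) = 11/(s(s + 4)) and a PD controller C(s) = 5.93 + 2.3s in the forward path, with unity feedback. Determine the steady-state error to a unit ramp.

The loop has one pole at the origin (type 1). Velocity error constant K_v = lim_{s→0} s·C(s)G_p(s) = 5.93·11/4 = 16.31.
Steady-state error to a unit ramp: e_ss = 1/K_v = 0.0613.

0.0613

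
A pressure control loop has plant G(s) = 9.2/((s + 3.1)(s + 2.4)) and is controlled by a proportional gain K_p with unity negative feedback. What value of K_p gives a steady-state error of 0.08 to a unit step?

K_p = 9.3

For a type-0 loop with proportional control, e_ss = 1/(1 + K_p·G(0)).
G(0) = 1.237. Require 1/(1 + K_p·1.237) = 0.08, so 1 + 1.237·K_p = 12.5.
K_p = (12.5 − 1)/1.237 = 9.3.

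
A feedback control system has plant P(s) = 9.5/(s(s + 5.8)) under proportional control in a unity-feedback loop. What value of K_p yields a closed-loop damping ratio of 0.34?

Closed-loop characteristic equation: s² + 5.8s + K_p·9.5 = 0.
So ω_n = √(9.5K_p) and 2ζω_n = 5.8, giving ζ = 5.8/(2√(9.5K_p)).
Setting ζ = 0.34: √(9.5K_p) = 5.8/(2·0.34) = 8.529, so K_p = 72.75/9.5 = 7.66.

K_p = 7.66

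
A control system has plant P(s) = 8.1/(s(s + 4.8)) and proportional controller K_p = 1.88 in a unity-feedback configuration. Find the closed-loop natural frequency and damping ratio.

1 + K_p·P(s) = 0 gives s² + 4.8s + 15.23 = 0.
Matching s² + 2ζω_n s + ω_n²: ω_n = √15.23 = 3.902 rad/s and 2ζω_n = 4.8, so ζ = 4.8/(2·3.902) = 0.615.

ω_n = 3.9 rad/s, ζ = 0.615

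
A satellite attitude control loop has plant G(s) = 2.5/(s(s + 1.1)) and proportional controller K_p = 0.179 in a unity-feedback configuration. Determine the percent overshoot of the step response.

1.07%

Closed-loop characteristic equation: s² + 1.1s + 0.4475 = 0, so ω_n = 0.669 rad/s and ζ = 1.1/(2·0.669) = 0.8222.
%OS = 100·exp(−πζ/√(1−ζ²)) = 100·exp(−π·0.8222/√0.324) = 1.07%.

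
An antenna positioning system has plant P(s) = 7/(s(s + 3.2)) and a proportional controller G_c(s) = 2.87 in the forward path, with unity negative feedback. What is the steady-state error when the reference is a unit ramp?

The loop has one pole at the origin (type 1). Velocity error constant K_v = lim_{s→0} s·G_c(s)P(s) = 2.87·7/3.2 = 6.278.
Steady-state error to a unit ramp: e_ss = 1/K_v = 0.159.

0.159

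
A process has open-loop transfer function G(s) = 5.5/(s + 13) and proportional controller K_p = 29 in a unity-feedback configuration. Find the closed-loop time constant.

τ = 0.0058 s

Closed-loop transfer function: T(s) = K_p·G(s)/(1 + K_p·G(s)) = 159.5/(s + 13 + 159.5) = 159.5/(s + 172.5).
Time constant τ = 1/172.5 = 0.0058 s.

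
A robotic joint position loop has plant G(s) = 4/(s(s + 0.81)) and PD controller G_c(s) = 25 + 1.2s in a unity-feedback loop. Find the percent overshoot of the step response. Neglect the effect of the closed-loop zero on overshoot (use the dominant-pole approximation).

Forward path: (25 + 1.2s)·4/(s(s+0.81)). The closed-loop characteristic equation is s² + (0.81 + 4·1.2)s + 4·25 = 0.
That is s² + 5.61s + 100 = 0, so ω_n = 10 rad/s and ζ = 5.61/(2·10) = 0.2805.
%OS = 100·exp(−πζ/√(1−ζ²)) = 39.9%.

39.9%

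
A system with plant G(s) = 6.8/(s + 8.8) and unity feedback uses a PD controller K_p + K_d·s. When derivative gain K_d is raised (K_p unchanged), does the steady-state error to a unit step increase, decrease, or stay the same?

unchanged

At s = 0 the derivative term contributes nothing: C(0) = K_p regardless of K_d, so K_pos = K_p·G(0) and e_ss are unchanged.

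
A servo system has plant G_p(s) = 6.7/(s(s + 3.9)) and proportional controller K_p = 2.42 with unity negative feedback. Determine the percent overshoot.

The closed-loop denominator s² + 3.9s + 16.21 gives ω_n = √16.21 = 4.027 and ζ = 3.9/(2ω_n) = 0.4843.
%OS = 100·exp(−πζ/√(1−ζ²)) = 100·exp(−π·0.4843/√0.7655) = 17.6%.

17.6%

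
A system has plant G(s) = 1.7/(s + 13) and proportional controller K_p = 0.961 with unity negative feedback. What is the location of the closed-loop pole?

s = -14.63

Closed-loop transfer function: T(s) = K_p·G(s)/(1 + K_p·G(s)) = 1.634/(s + 13 + 1.634) = 1.634/(s + 14.63).
The closed-loop pole is at s = −14.63.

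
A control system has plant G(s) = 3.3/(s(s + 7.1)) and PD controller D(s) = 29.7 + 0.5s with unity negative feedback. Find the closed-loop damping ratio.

Forward path: (29.7 + 0.5s)·3.3/(s(s+7.1)). The closed-loop characteristic equation is s² + (7.1 + 3.3·0.5)s + 3.3·29.7 = 0.
That is s² + 8.75s + 98.01 = 0, so ω_n = 9.9 rad/s and ζ = 8.75/(2·9.9) = 0.4419.

ζ = 0.442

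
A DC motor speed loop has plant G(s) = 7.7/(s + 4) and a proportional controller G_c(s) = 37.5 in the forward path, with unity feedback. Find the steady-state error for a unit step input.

The loop is type 0. Static position error constant K_pos = G_c(0)·G(0) = 37.5·1.925 = 72.19.
Steady-state error to a unit step: e_ss = 1/(1+K_pos) = 1/73.19 = 0.0137.

0.0137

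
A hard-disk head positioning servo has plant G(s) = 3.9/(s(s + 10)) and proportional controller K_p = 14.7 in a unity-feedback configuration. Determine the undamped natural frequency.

ω_n = 7.57 rad/s

With unity feedback the closed-loop characteristic equation is s² + 10s + 14.7·3.9 = s² + 10s + 57.33 = 0.
Matching s² + 2ζω_n s + ω_n²: ω_n = √57.33 = 7.572 rad/s and 2ζω_n = 10, so ζ = 10/(2·7.572) = 0.66.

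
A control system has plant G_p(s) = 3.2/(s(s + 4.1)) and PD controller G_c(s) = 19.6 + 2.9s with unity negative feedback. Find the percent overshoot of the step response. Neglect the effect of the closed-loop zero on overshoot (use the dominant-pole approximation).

0.702%

Forward path: (19.6 + 2.9s)·3.2/(s(s+4.1)). The closed-loop characteristic equation is s² + (4.1 + 3.2·2.9)s + 3.2·19.6 = 0.
That is s² + 13.38s + 62.72 = 0, so ω_n = 7.92 rad/s and ζ = 13.38/(2·7.92) = 0.8447.
%OS = 100·exp(−πζ/√(1−ζ²)) = 0.702%.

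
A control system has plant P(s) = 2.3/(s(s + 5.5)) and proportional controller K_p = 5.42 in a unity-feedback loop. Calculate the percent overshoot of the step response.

2.02%

Closed-loop characteristic equation: s² + 5.5s + 12.47 = 0, so ω_n = 3.531 rad/s and ζ = 5.5/(2·3.531) = 0.7789.
%OS = 100·exp(−πζ/√(1−ζ²)) = 100·exp(−π·0.7789/√0.3933) = 2.02%.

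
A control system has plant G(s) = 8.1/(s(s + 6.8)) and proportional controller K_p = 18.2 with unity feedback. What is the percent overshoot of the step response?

40%

The closed-loop denominator s² + 6.8s + 147.4 gives ω_n = √147.4 = 12.14 and ζ = 6.8/(2ω_n) = 0.28.
%OS = 100·exp(−πζ/√(1−ζ²)) = 100·exp(−π·0.28/√0.9216) = 40%.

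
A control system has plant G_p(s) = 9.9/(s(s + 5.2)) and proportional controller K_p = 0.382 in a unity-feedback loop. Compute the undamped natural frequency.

1 + K_p·G_p(s) = 0 gives s² + 5.2s + 3.782 = 0.
So ω_n² = 3.782 ⇒ ω_n = 1.945 rad/s, and ζ = 5.2/(2ω_n) = 1.34.

ω_n = 1.94 rad/s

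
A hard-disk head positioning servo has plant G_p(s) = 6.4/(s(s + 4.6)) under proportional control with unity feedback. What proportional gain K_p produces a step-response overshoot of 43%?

K_p = 12.3

From %OS = 100·exp(−πζ/√(1−ζ²)) = 43%, ζ = −ln(0.43)/√(π²+ln²(0.43)) = 0.2594.
Characteristic equation s² + 4.6s + 6.4K_p = 0 gives ζ = 4.6/(2√(6.4K_p)).
Setting ζ = 0.2594: √(6.4K_p) = 4.6/(2·0.2594) = 8.865, so K_p = 78.59/6.4 = 12.3.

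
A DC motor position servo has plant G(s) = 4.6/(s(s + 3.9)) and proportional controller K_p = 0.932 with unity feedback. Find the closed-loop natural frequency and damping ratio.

1 + K_p·G(s) = 0 gives s² + 3.9s + 4.287 = 0.
So ω_n² = 4.287 ⇒ ω_n = 2.071 rad/s, and ζ = 3.9/(2ω_n) = 0.942.

ω_n = 2.07 rad/s, ζ = 0.942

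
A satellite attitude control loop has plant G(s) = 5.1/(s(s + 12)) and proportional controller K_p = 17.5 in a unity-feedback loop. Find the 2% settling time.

T_s ≈ 0.667 s

Closed-loop characteristic equation: s² + 12s + 89.25 = 0, so ω_n = 9.447 rad/s and ζ = 12/(2·9.447) = 0.6351.
2% settling time T_s ≈ 4/(ζω_n) = 4/6 = 0.667 s.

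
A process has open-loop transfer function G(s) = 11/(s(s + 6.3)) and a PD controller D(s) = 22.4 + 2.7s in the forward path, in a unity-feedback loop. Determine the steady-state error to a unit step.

The open loop D(s)G(s) has a pole at the origin (type 1), so the static position error constant is infinite and e_ss = 1/(1+∞) = 0.

0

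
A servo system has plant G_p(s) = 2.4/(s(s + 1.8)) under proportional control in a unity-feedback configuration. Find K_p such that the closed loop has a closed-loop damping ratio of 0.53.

K_p = 1.2

Closed-loop characteristic equation: s² + 1.8s + K_p·2.4 = 0.
So ω_n = √(2.4K_p) and 2ζω_n = 1.8, giving ζ = 1.8/(2√(2.4K_p)).
Setting ζ = 0.53: √(2.4K_p) = 1.8/(2·0.53) = 1.698, so K_p = 2.884/2.4 = 1.2.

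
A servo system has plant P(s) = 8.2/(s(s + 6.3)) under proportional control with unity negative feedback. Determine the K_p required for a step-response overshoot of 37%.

From %OS = 100·exp(−πζ/√(1−ζ²)) = 37%, ζ = −ln(0.37)/√(π²+ln²(0.37)) = 0.3017.
Characteristic equation s² + 6.3s + 8.2K_p = 0 gives ζ = 6.3/(2√(8.2K_p)).
Setting ζ = 0.3017: √(8.2K_p) = 6.3/(2·0.3017) = 10.44, so K_p = 109/8.2 = 13.3.

K_p = 13.3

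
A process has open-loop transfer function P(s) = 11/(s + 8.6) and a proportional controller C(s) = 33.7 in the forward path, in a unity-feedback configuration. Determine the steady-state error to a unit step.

The loop is type 0. Static position error constant K_pos = C(0)·P(0) = 33.7·1.279 = 43.1.
Steady-state error to a unit step: e_ss = 1/(1+K_pos) = 1/44.1 = 0.0227.

0.0227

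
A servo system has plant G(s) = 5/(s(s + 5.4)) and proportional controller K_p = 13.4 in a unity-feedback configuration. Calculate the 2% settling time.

From 1 + K_pG(s) = 0: s² + 5.4s + 67 = 0 ⇒ ω_n = 8.185, ζ = 0.3299.
2% settling time T_s ≈ 4/(ζω_n) = 4/2.7 = 1.48 s.

T_s ≈ 1.48 s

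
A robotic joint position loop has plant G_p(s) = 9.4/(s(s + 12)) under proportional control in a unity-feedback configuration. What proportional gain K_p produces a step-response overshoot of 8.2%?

From %OS = 100·exp(−πζ/√(1−ζ²)) = 8.2%, ζ = −ln(0.082)/√(π²+ln²(0.082)) = 0.6228.
Characteristic equation s² + 12s + 9.4K_p = 0 gives ζ = 12/(2√(9.4K_p)).
Setting ζ = 0.6228: √(9.4K_p) = 12/(2·0.6228) = 9.633, so K_p = 92.8/9.4 = 9.87.

K_p = 9.87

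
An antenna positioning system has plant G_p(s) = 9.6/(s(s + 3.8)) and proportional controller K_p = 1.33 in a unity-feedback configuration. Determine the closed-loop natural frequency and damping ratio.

With unity feedback the closed-loop characteristic equation is s² + 3.8s + 1.33·9.6 = s² + 3.8s + 12.77 = 0.
Matching s² + 2ζω_n s + ω_n²: ω_n = √12.77 = 3.573 rad/s and 2ζω_n = 3.8, so ζ = 3.8/(2·3.573) = 0.532.

ω_n = 3.57 rad/s, ζ = 0.532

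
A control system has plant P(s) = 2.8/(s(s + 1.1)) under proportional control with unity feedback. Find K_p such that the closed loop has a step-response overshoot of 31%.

From %OS = 100·exp(−πζ/√(1−ζ²)) = 31%, ζ = −ln(0.31)/√(π²+ln²(0.31)) = 0.3493.
Characteristic equation s² + 1.1s + 2.8K_p = 0 gives ζ = 1.1/(2√(2.8K_p)).
Setting ζ = 0.3493: √(2.8K_p) = 1.1/(2·0.3493) = 1.575, so K_p = 2.479/2.8 = 0.885.

K_p = 0.885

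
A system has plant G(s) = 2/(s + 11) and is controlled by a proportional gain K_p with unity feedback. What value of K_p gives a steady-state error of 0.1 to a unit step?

For a type-0 loop with proportional control, e_ss = 1/(1 + K_p·G(0)).
G(0) = 0.1818. Require 1/(1 + K_p·0.1818) = 0.1, so 1 + 0.1818·K_p = 10.
K_p = (10 − 1)/0.1818 = 49.5.

K_p = 49.5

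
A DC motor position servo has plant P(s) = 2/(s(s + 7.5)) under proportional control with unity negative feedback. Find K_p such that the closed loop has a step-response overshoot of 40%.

From %OS = 100·exp(−πζ/√(1−ζ²)) = 40%, ζ = −ln(0.4)/√(π²+ln²(0.4)) = 0.28.
Characteristic equation s² + 7.5s + 2K_p = 0 gives ζ = 7.5/(2√(2K_p)).
Setting ζ = 0.28: √(2K_p) = 7.5/(2·0.28) = 13.39, so K_p = 179.4/2 = 89.7.

K_p = 89.7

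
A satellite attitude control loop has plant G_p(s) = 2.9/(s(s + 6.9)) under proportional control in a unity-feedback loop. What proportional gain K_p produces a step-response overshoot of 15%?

K_p = 15.4

From %OS = 100·exp(−πζ/√(1−ζ²)) = 15%, ζ = −ln(0.15)/√(π²+ln²(0.15)) = 0.5169.
Characteristic equation s² + 6.9s + 2.9K_p = 0 gives ζ = 6.9/(2√(2.9K_p)).
Setting ζ = 0.5169: √(2.9K_p) = 6.9/(2·0.5169) = 6.674, so K_p = 44.54/2.9 = 15.4.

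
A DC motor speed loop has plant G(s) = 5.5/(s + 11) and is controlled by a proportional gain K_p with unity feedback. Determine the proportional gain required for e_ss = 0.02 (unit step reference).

Steady-state error for a unit step on this type-0 loop is 1/(1 + K_p·G(0)).
G(0) = 0.5. Require 1/(1 + K_p·0.5) = 0.02, so 1 + 0.5·K_p = 50.
K_p = (50 − 1)/0.5 = 98.

K_p = 98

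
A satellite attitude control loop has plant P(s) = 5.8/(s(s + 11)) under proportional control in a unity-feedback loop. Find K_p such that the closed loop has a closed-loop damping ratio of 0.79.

K_p = 8.36

Closed-loop characteristic equation: s² + 11s + K_p·5.8 = 0.
So ω_n = √(5.8K_p) and 2ζω_n = 11, giving ζ = 11/(2√(5.8K_p)).
Setting ζ = 0.79: √(5.8K_p) = 11/(2·0.79) = 6.962, so K_p = 48.47/5.8 = 8.36.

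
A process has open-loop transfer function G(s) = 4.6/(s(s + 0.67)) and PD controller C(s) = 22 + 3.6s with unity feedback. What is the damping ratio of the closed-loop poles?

Forward path: (22 + 3.6s)·4.6/(s(s+0.67)). The closed-loop characteristic equation is s² + (0.67 + 4.6·3.6)s + 4.6·22 = 0.
That is s² + 17.23s + 101.2 = 0, so ω_n = 10.06 rad/s and ζ = 17.23/(2·10.06) = 0.8564.

ζ = 0.856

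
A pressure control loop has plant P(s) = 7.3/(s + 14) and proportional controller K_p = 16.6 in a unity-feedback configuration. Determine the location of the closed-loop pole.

Closed-loop transfer function: T(s) = K_p·P(s)/(1 + K_p·P(s)) = 121.2/(s + 14 + 121.2) = 121.2/(s + 135.2).
The closed-loop pole is at s = −135.2.

s = -135.2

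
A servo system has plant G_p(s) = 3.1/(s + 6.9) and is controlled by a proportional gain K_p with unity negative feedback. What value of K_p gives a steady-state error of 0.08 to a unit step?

K_p = 25.6

For a type-0 loop with proportional control, e_ss = 1/(1 + K_p·G_p(0)).
G_p(0) = 0.4493. Require 1/(1 + K_p·0.4493) = 0.08, so 1 + 0.4493·K_p = 12.5.
K_p = (12.5 − 1)/0.4493 = 25.6.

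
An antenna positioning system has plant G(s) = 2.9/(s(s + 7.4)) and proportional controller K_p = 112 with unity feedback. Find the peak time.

T_p = 0.178 s

From 1 + K_pG(s) = 0: s² + 7.4s + 324.8 = 0 ⇒ ω_n = 18.02, ζ = 0.2053.
Damped frequency ω_d = ω_n√(1−ζ²) = 17.64 rad/s, so peak time T_p = π/ω_d = 0.178 s.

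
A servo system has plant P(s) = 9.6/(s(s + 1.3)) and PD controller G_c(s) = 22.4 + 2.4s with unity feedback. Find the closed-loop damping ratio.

Forward path: (22.4 + 2.4s)·9.6/(s(s+1.3)). The closed-loop characteristic equation is s² + (1.3 + 9.6·2.4)s + 9.6·22.4 = 0.
That is s² + 24.34s + 215 = 0, so ω_n = 14.66 rad/s and ζ = 24.34/(2·14.66) = 0.8299.

ζ = 0.83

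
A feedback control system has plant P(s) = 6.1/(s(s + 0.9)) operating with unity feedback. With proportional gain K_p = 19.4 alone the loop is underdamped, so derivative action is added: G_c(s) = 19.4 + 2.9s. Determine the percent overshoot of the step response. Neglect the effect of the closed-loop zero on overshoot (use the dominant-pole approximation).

0.57%

Forward path: (19.4 + 2.9s)·6.1/(s(s+0.9)). The closed-loop characteristic equation is s² + (0.9 + 6.1·2.9)s + 6.1·19.4 = 0.
That is s² + 18.59s + 118.3 = 0, so ω_n = 10.88 rad/s and ζ = 18.59/(2·10.88) = 0.8544.
%OS = 100·exp(−πζ/√(1−ζ²)) = 0.57%.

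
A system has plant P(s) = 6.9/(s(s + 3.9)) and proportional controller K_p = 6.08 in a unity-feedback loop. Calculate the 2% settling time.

T_s ≈ 2.05 s

From 1 + K_pP(s) = 0: s² + 3.9s + 41.95 = 0 ⇒ ω_n = 6.477, ζ = 0.3011.
2% settling time T_s ≈ 4/(ζω_n) = 4/1.95 = 2.05 s.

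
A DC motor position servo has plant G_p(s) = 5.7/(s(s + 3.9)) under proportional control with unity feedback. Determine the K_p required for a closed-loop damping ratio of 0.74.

Closed-loop characteristic equation: s² + 3.9s + K_p·5.7 = 0.
So ω_n = √(5.7K_p) and 2ζω_n = 3.9, giving ζ = 3.9/(2√(5.7K_p)).
Setting ζ = 0.74: √(5.7K_p) = 3.9/(2·0.74) = 2.635, so K_p = 6.944/5.7 = 1.22.

K_p = 1.22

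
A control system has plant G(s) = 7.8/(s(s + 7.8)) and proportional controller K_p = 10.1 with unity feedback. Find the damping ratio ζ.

The closed-loop denominator is s(s+7.8) + 10.1·7.8 = s² + 7.8s + 78.78.
So ω_n² = 78.78 ⇒ ω_n = 8.876 rad/s, and ζ = 7.8/(2ω_n) = 0.439.

ζ = 0.439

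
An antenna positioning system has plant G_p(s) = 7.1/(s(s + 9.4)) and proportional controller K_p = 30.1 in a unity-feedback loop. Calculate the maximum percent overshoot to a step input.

34.4%

From 1 + K_pG_p(s) = 0: s² + 9.4s + 213.7 = 0 ⇒ ω_n = 14.62, ζ = 0.3215.
%OS = 100·exp(−πζ/√(1−ζ²)) = 100·exp(−π·0.3215/√0.8966) = 34.4%.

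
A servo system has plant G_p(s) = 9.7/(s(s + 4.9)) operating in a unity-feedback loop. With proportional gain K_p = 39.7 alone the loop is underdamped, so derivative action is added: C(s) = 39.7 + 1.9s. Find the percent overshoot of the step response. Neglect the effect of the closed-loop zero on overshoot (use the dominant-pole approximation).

Forward path: (39.7 + 1.9s)·9.7/(s(s+4.9)). The closed-loop characteristic equation is s² + (4.9 + 9.7·1.9)s + 9.7·39.7 = 0.
That is s² + 23.33s + 385.1 = 0, so ω_n = 19.62 rad/s and ζ = 23.33/(2·19.62) = 0.5944.
%OS = 100·exp(−πζ/√(1−ζ²)) = 9.8%.

9.8%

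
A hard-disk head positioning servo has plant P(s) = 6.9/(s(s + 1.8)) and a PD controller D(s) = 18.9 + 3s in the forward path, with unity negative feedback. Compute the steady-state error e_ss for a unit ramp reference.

The loop has one pole at the origin (type 1). Velocity error constant K_v = lim_{s→0} s·D(s)P(s) = 18.9·6.9/1.8 = 72.45.
Steady-state error to a unit ramp: e_ss = 1/K_v = 0.0138.

0.0138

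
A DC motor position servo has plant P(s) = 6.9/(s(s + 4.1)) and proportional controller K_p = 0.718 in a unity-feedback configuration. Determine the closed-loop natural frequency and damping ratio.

With unity feedback the closed-loop characteristic equation is s² + 4.1s + 0.718·6.9 = s² + 4.1s + 4.954 = 0.
So ω_n² = 4.954 ⇒ ω_n = 2.226 rad/s, and ζ = 4.1/(2ω_n) = 0.921.

ω_n = 2.23 rad/s, ζ = 0.921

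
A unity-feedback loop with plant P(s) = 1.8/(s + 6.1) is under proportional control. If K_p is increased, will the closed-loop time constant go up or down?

The closed-loop bandwidth 6.1+K_p·1.8 grows with K_p, so τ shrinks.

decrease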